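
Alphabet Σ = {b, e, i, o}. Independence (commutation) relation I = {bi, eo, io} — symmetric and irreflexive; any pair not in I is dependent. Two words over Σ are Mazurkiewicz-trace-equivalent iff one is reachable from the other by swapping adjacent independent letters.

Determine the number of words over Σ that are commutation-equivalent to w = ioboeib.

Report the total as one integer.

17

#0=i has no predecessor
#1=o has no predecessor
#2=b depends on [1:o]
#3=o depends on [2:b]
#4=e depends on [0:i, 2:b]
#5=i depends on [4:e]
#6=b depends on [3:o, 4:e]
sources: [0:i, 1:o]
N(rest) = Σ N(rest − s) over sources s of rest; N(one piece) = 1:
  size 1 → [5]=1  [6]=1
  size 2 → [3,6]=1  [5,6]=2
  size 3 → [3,5,6]=3  [4,5,6]=2
  size 4 → [0,4,5,6]=2  [3,4,5,6]=5
  size 5 → [0,3,4,5,6]=7  [2,3,4,5,6]=5
  first=0(i) contributes 5
  first=1(o) contributes 12
|[w]| = 17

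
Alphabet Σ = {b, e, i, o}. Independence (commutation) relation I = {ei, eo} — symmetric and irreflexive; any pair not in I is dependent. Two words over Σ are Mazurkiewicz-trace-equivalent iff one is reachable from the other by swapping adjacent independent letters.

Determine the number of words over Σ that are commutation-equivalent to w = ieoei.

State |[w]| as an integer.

10

piece 0:i — minimal
piece 1:e — minimal
piece 2:o rests on {0:i}
piece 3:e rests on {1:e}
piece 4:i rests on {2:o}
minimal pieces: {0:i, 1:e}
ways to finish when only these pieces remain (= sum over removing one remaining piece with nothing left below it):
  1 left: {3}→1  {4}→1
  2 left: {1,3}→1  {2,4}→1  {3,4}→2
  3 left: {0,2,4}→1  {1,3,4}→3  {2,3,4}→3
  placing 0:i first → 6 extensions
  placing 1:e first → 4 extensions
total linear extensions = 10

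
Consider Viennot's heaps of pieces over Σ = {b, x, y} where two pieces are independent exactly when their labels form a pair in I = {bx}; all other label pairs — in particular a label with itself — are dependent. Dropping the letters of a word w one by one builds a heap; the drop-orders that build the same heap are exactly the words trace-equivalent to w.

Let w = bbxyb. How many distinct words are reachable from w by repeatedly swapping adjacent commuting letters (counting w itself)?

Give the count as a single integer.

3

drop 0:b onto floor
drop 1:b onto {0:b}
drop 2:x onto floor
drop 3:y onto {1:b, 2:x}
drop 4:b onto {3:y}
ground layer = {0:b, 2:x}
drop-orders for the pieces not yet dropped (sum over which currently-grounded one goes next):
  1 to go: {4} 1
  2 to go: {3,4} 1
  3 to go: {1,3,4} 1  {2,3,4} 1
  if 0:b drops first: 2 orders
  if 2:x drops first: 1 orders
heap linearizations: 3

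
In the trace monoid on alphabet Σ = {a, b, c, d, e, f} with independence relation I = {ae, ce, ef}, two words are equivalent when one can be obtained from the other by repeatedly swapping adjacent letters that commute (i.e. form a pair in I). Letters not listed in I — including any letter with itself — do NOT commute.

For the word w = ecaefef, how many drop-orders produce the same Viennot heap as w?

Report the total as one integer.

35

drop 0:e onto floor
drop 1:c onto floor
drop 2:a onto {1:c}
drop 3:e onto {0:e}
drop 4:f onto {2:a}
drop 5:e onto {3:e}
drop 6:f onto {4:f}
ground layer = {0:e, 1:c}
drop-orders for the pieces not yet dropped (sum over which currently-grounded one goes next):
  1 to go: {5} 1  {6} 1
  2 to go: {3,5} 1  {4,6} 1  {5,6} 2
  3 to go: {0,3,5} 1  {2,4,6} 1  {3,5,6} 3  {4,5,6} 3
  4 to go: {0,3,5,6} 4  {1,2,4,6} 1  {2,4,5,6} 4  {3,4,5,6} 6
  5 to go: {0,3,4,5,6} 10  {1,2,4,5,6} 5  {2,3,4,5,6} 10
  if 0:e drops first: 15 orders
  if 1:c drops first: 20 orders
heap linearizations: 35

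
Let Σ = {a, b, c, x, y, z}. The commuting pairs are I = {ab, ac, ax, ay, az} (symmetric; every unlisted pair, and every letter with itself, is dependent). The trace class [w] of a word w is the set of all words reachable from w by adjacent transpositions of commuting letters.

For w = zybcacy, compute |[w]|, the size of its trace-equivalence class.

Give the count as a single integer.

7

piece 0:z — minimal
piece 1:y rests on {0:z}
piece 2:b rests on {1:y}
piece 3:c rests on {2:b}
piece 4:a — minimal
piece 5:c rests on {3:c}
piece 6:y rests on {5:c}
minimal pieces: {0:z, 4:a}
ways to finish when only these pieces remain (= sum over removing one remaining piece with nothing left below it):
  1 left: {4}→1  {6}→1
  2 left: {4,6}→2  {5,6}→1
  3 left: {3,5,6}→1  {4,5,6}→3
  4 left: {2,3,5,6}→1  {3,4,5,6}→4
  5 left: {1,2,3,5,6}→1  {2,3,4,5,6}→5
  placing 0:z first → 6 extensions
  placing 4:a first → 1 extensions
total linear extensions = 7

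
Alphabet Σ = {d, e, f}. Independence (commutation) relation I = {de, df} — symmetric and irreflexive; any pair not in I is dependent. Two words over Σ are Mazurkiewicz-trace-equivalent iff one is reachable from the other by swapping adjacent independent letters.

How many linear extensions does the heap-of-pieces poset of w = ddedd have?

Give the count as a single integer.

5

0(d) covers ∅
1(d) covers 0:d
2(e) covers ∅
3(d) covers 1:d
4(d) covers 3:d
floor of heap: 0:d, 2:e
completions by unplaced set U, small U first (add the entries for U minus each lowest piece of U):
  |U|=1: {2}:1  {4}:1
  |U|=2: {2,4}:2  {3,4}:1
  |U|=3: {1,3,4}:1  {2,3,4}:3
  start at 0(d): 4
  start at 2(e): 1
sum over floor = 5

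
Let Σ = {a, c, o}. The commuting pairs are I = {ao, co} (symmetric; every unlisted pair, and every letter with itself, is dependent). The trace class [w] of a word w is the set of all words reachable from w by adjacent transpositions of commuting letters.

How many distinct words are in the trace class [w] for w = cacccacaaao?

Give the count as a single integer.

11

piece 0:c — minimal
piece 1:a rests on {0:c}
piece 2:c rests on {1:a}
piece 3:c rests on {2:c}
piece 4:c rests on {3:c}
piece 5:a rests on {4:c}
piece 6:c rests on {5:a}
piece 7:a rests on {6:c}
piece 8:a rests on {7:a}
piece 9:a rests on {8:a}
piece 10:o — minimal
minimal pieces: {0:c, 10:o}
ways to finish when only these pieces remain (= sum over removing one remaining piece with nothing left below it):
  1 left: {9}→1  {10}→1
  2 left: {8,9}→1  {9,10}→2
  3 left: {7,8,9}→1  {8,9,10}→3
  4 left: {6,7,8,9}→1  {7,8,9,10}→4
  5 left: {5,6,7,8,9}→1  {6,7,8,9,10}→5
  6 left: {4,5,6,7,8,9}→1  {5,6,7,8,9,10}→6
  7 left: {3,4,5,6,7,8,9}→1  {4,5,6,7,8,9,10}→7
  8 left: {2,3,4,5,6,7,8,9}→1  {3,4,5,6,7,8,9,10}→8
  9 left: {1,2,3,4,5,6,7,8,9}→1  {2,3,4,5,6,7,8,9,10}→9
  placing 0:c first → 10 extensions
  placing 10:o first → 1 extensions
total linear extensions = 11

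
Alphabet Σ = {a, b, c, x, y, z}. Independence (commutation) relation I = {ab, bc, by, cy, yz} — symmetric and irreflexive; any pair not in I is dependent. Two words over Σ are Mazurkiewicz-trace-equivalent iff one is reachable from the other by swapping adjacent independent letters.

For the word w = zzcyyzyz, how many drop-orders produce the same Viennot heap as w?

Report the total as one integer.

56

0(z) covers ∅
1(z) covers 0:z
2(c) covers 1:z
3(y) covers ∅
4(y) covers 3:y
5(z) covers 2:c
6(y) covers 4:y
7(z) covers 5:z
floor of heap: 0:z, 3:y
completions by unplaced set U, small U first (add the entries for U minus each lowest piece of U):
  |U|=1: {6}:1  {7}:1
  |U|=2: {4,6}:1  {5,7}:1  {6,7}:2
  |U|=3: {2,5,7}:1  {3,4,6}:1  {4,6,7}:3  {5,6,7}:3
  |U|=4: {1,2,5,7}:1  {2,5,6,7}:4  {3,4,6,7}:4  {4,5,6,7}:6
  |U|=5: {0,1,2,5,7}:1  {1,2,5,6,7}:5  {2,4,5,6,7}:10  {3,4,5,6,7}:10
  |U|=6: {0,1,2,5,6,7}:6  {1,2,4,5,6,7}:15  {2,3,4,5,6,7}:20
  start at 0(z): 35
  start at 3(y): 21
sum over floor = 56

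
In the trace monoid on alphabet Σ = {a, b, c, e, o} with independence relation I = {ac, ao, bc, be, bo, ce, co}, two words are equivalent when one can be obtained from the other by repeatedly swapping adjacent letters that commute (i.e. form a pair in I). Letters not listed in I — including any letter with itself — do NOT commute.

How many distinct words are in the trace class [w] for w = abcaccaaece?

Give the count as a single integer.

330

0(a) covers ∅
1(b) covers 0:a
2(c) covers ∅
3(a) covers 1:b
4(c) covers 2:c
5(c) covers 4:c
6(a) covers 3:a
7(a) covers 6:a
8(e) covers 7:a
9(c) covers 5:c
10(e) covers 8:e
floor of heap: 0:a, 2:c
completions by unplaced set U, small U first (add the entries for U minus each lowest piece of U):
  |U|=1: {9}:1  {10}:1
  |U|=2: {5,9}:1  {8,10}:1  {9,10}:2
  |U|=3: {4,5,9}:1  {5,9,10}:3  {7,8,10}:1  {8,9,10}:3
  |U|=4: {2,4,5,9}:1  {4,5,9,10}:4  {5,8,9,10}:6  {6,7,8,10}:1  {7,8,9,10}:4
  |U|=5: {2,4,5,9,10}:5  {3,6,7,8,10}:1  {4,5,8,9,10}:10  {5,7,8,9,10}:10  {6,7,8,9,10}:5
  |U|=6: {1,3,6,7,8,10}:1  {2,4,5,8,9,10}:15  {3,6,7,8,9,10}:6  {4,5,7,8,9,10}:20  {5,6,7,8,9,10}:15
  |U|=7: {0,1,3,6,7,8,10}:1  {1,3,6,7,8,9,10}:7  {2,4,5,7,8,9,10}:35  {3,5,6,7,8,9,10}:21  {4,5,6,7,8,9,10}:35
  |U|=8: {0,1,3,6,7,8,9,10}:8  {1,3,5,6,7,8,9,10}:28  {2,4,5,6,7,8,9,10}:70  {3,4,5,6,7,8,9,10}:56
  |U|=9: {0,1,3,5,6,7,8,9,10}:36  {1,3,4,5,6,7,8,9,10}:84  {2,3,4,5,6,7,8,9,10}:126
  start at 0(a): 210
  start at 2(c): 120
sum over floor = 330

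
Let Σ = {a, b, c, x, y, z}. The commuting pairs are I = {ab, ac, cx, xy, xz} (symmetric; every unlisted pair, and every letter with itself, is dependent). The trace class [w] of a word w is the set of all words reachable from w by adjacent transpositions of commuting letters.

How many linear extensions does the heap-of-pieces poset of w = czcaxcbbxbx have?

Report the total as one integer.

6

0(c) covers ∅
1(z) covers 0:c
2(c) covers 1:z
3(a) covers 1:z
4(x) covers 3:a
5(c) covers 2:c
6(b) covers 4:x, 5:c
7(b) covers 6:b
8(x) covers 7:b
9(b) covers 8:x
10(x) covers 9:b
floor of heap: 0:c
completions by unplaced set U, small U first (add the entries for U minus each lowest piece of U):
  |U|=1: {10}:1
  |U|=2: {9,10}:1
  |U|=3: {8,9,10}:1
  |U|=4: {7,8,9,10}:1
  |U|=5: {6,7,8,9,10}:1
  |U|=6: {4,6,7,8,9,10}:1  {5,6,7,8,9,10}:1
  |U|=7: {2,5,6,7,8,9,10}:1  {3,4,6,7,8,9,10}:1  {4,5,6,7,8,9,10}:2
  |U|=8: {2,4,5,6,7,8,9,10}:3  {3,4,5,6,7,8,9,10}:3
  |U|=9: {2,3,4,5,6,7,8,9,10}:6
  start at 0(c): 6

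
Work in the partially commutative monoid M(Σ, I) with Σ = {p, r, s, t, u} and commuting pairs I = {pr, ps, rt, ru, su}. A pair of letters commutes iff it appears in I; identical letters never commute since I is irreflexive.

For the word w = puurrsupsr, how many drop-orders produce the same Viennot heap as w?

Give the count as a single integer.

252

drop 0:p onto floor
drop 1:u onto {0:p}
drop 2:u onto {1:u}
drop 3:r onto floor
drop 4:r onto {3:r}
drop 5:s onto {4:r}
drop 6:u onto {2:u}
drop 7:p onto {6:u}
drop 8:s onto {5:s}
drop 9:r onto {8:s}
ground layer = {0:p, 3:r}
drop-orders for the pieces not yet dropped (sum over which currently-grounded one goes next):
  1 to go: {7} 1  {9} 1
  2 to go: {6,7} 1  {7,9} 2  {8,9} 1
  3 to go: {2,6,7} 1  {5,8,9} 1  {6,7,9} 3  {7,8,9} 3
  4 to go: {1,2,6,7} 1  {2,6,7,9} 4  {4,5,8,9} 1  {5,7,8,9} 4  {6,7,8,9} 6
  5 to go: {0,1,2,6,7} 1  {1,2,6,7,9} 5  {2,6,7,8,9} 10  {3,4,5,8,9} 1  {4,5,7,8,9} 5  {5,6,7,8,9} 10
  6 to go: {0,1,2,6,7,9} 6  {1,2,6,7,8,9} 15  {2,5,6,7,8,9} 20  {3,4,5,7,8,9} 6  {4,5,6,7,8,9} 15
  7 to go: {0,1,2,6,7,8,9} 21  {1,2,5,6,7,8,9} 35  {2,4,5,6,7,8,9} 35  {3,4,5,6,7,8,9} 21
  8 to go: {0,1,2,5,6,7,8,9} 56  {1,2,4,5,6,7,8,9} 70  {2,3,4,5,6,7,8,9} 56
  if 0:p drops first: 126 orders
  if 3:r drops first: 126 orders
heap linearizations: 252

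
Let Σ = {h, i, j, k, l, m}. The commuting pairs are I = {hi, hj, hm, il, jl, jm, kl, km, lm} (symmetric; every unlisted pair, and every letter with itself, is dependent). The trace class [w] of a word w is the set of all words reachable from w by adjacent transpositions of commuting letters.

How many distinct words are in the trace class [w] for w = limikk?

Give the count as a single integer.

piece 0:l — minimal
piece 1:i — minimal
piece 2:m rests on {1:i}
piece 3:i rests on {2:m}
piece 4:k rests on {3:i}
piece 5:k rests on {4:k}
minimal pieces: {0:l, 1:i}
ways to finish when only these pieces remain (= sum over removing one remaining piece with nothing left below it):
  1 left: {0}→1  {5}→1
  2 left: {0,5}→2  {4,5}→1
  3 left: {0,4,5}→3  {3,4,5}→1
  4 left: {0,3,4,5}→4  {2,3,4,5}→1
  placing 0:l first → 1 extensions
  placing 1:i first → 5 extensions
total linear extensions = 6

6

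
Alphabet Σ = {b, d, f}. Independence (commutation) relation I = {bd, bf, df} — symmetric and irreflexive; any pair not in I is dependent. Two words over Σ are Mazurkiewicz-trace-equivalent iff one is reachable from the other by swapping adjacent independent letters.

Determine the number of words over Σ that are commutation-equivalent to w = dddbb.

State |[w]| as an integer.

10

#0=d has no predecessor
#1=d depends on [0:d]
#2=d depends on [1:d]
#3=b has no predecessor
#4=b depends on [3:b]
sources: [0:d, 3:b]
N(rest) = Σ N(rest − s) over sources s of rest; N(one piece) = 1:
  size 1 → [2]=1  [4]=1
  size 2 → [1,2]=1  [2,4]=2  [3,4]=1
  size 3 → [0,1,2]=1  [1,2,4]=3  [2,3,4]=3
  first=0(d) contributes 6
  first=3(b) contributes 4
|[w]| = 10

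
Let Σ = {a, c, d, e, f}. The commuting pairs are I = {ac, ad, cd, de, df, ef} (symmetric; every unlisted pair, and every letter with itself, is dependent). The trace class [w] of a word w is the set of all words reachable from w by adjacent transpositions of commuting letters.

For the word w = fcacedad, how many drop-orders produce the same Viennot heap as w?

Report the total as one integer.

84

#0=f has no predecessor
#1=c depends on [0:f]
#2=a depends on [0:f]
#3=c depends on [1:c]
#4=e depends on [2:a, 3:c]
#5=d has no predecessor
#6=a depends on [4:e]
#7=d depends on [5:d]
sources: [0:f, 5:d]
N(rest) = Σ N(rest − s) over sources s of rest; N(one piece) = 1:
  size 1 → [6]=1  [7]=1
  size 2 → [4,6]=1  [5,7]=1  [6,7]=2
  size 3 → [2,4,6]=1  [3,4,6]=1  [4,6,7]=3  [5,6,7]=3
  size 4 → [1,3,4,6]=1  [2,3,4,6]=2  [2,4,6,7]=4  [3,4,6,7]=4  [4,5,6,7]=6
  size 5 → [1,2,3,4,6]=3  [1,3,4,6,7]=5  [2,3,4,6,7]=10  [2,4,5,6,7]=10  [3,4,5,6,7]=10
  size 6 → [0,1,2,3,4,6]=3  [1,2,3,4,6,7]=18  [1,3,4,5,6,7]=15  [2,3,4,5,6,7]=30
  first=0(f) contributes 63
  first=5(d) contributes 21
|[w]| = 84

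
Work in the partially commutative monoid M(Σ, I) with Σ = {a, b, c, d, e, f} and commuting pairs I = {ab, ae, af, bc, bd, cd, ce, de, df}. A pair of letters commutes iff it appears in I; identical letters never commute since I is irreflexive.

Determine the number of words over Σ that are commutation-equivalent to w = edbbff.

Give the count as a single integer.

6

#0=e has no predecessor
#1=d has no predecessor
#2=b depends on [0:e]
#3=b depends on [2:b]
#4=f depends on [3:b]
#5=f depends on [4:f]
sources: [0:e, 1:d]
N(rest) = Σ N(rest − s) over sources s of rest; N(one piece) = 1:
  size 1 → [1]=1  [5]=1
  size 2 → [1,5]=2  [4,5]=1
  size 3 → [1,4,5]=3  [3,4,5]=1
  size 4 → [1,3,4,5]=4  [2,3,4,5]=1
  first=0(e) contributes 5
  first=1(d) contributes 1
|[w]| = 6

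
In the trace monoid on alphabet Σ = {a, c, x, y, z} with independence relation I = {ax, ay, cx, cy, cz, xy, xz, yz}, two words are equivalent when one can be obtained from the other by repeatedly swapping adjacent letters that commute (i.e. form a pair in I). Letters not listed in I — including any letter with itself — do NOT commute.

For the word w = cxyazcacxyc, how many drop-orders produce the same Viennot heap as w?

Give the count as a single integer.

piece 0:c — minimal
piece 1:x — minimal
piece 2:y — minimal
piece 3:a rests on {0:c}
piece 4:z rests on {3:a}
piece 5:c rests on {3:a}
piece 6:a rests on {4:z, 5:c}
piece 7:c rests on {6:a}
piece 8:x rests on {1:x}
piece 9:y rests on {2:y}
piece 10:c rests on {7:c}
minimal pieces: {0:c, 1:x, 2:y}
ways to finish when only these pieces remain (= sum over removing one remaining piece with nothing left below it):
  1 left: {8}→1  {9}→1  {10}→1
  2 left: {1,8}→1  {2,9}→1  {7,10}→1  {8,9}→2  {8,10}→2  {9,10}→2
  3 left: {1,8,9}→3  {1,8,10}→3  {2,8,9}→3  {2,9,10}→3  {6,7,10}→1  {7,8,10}→3  {7,9,10}→3  {8,9,10}→6
  4 left: {1,2,8,9}→6  {1,7,8,10}→6  {1,8,9,10}→12  {2,7,9,10}→6  {2,8,9,10}→12  {4,6,7,10}→1  {5,6,7,10}→1  {6,7,8,10}→4  {6,7,9,10}→4  {7,8,9,10}→12
  5 left: {1,2,8,9,10}→30  {1,6,7,8,10}→10  {1,7,8,9,10}→30  {2,6,7,9,10}→10  {2,7,8,9,10}→30  {4,5,6,7,10}→2  {4,6,7,8,10}→5  {4,6,7,9,10}→5  {5,6,7,8,10}→5  {5,6,7,9,10}→5  {6,7,8,9,10}→20
  6 left: {1,2,7,8,9,10}→90  {1,4,6,7,8,10}→15  {1,5,6,7,8,10}→15  {1,6,7,8,9,10}→60  {2,4,6,7,9,10}→15  {2,5,6,7,9,10}→15  {2,6,7,8,9,10}→60  {3,4,5,6,7,10}→2  {4,5,6,7,8,10}→12  {4,5,6,7,9,10}→12  {4,6,7,8,9,10}→30  {5,6,7,8,9,10}→30
  7 left: {0,3,4,5,6,7,10}→2  {1,2,6,7,8,9,10}→210  {1,4,5,6,7,8,10}→42  {1,4,6,7,8,9,10}→105  {1,5,6,7,8,9,10}→105  {2,4,5,6,7,9,10}→42  {2,4,6,7,8,9,10}→105  {2,5,6,7,8,9,10}→105  {3,4,5,6,7,8,10}→14  {3,4,5,6,7,9,10}→14  {4,5,6,7,8,9,10}→84
  8 left: {0,3,4,5,6,7,8,10}→16  {0,3,4,5,6,7,9,10}→16  {1,2,4,6,7,8,9,10}→420  {1,2,5,6,7,8,9,10}→420  {1,3,4,5,6,7,8,10}→56  {1,4,5,6,7,8,9,10}→336  {2,3,4,5,6,7,9,10}→56  {2,4,5,6,7,8,9,10}→336  {3,4,5,6,7,8,9,10}→112
  9 left: {0,1,3,4,5,6,7,8,10}→72  {0,2,3,4,5,6,7,9,10}→72  {0,3,4,5,6,7,8,9,10}→144  {1,2,4,5,6,7,8,9,10}→1512  {1,3,4,5,6,7,8,9,10}→504  {2,3,4,5,6,7,8,9,10}→504
  placing 0:c first → 2520 extensions
  placing 1:x first → 720 extensions
  placing 2:y first → 720 extensions
total linear extensions = 3960

3960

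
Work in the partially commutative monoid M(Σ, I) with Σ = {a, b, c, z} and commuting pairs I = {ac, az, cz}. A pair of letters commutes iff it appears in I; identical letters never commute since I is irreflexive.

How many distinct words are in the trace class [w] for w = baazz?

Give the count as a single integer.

#0=b has no predecessor
#1=a depends on [0:b]
#2=a depends on [1:a]
#3=z depends on [0:b]
#4=z depends on [3:z]
sources: [0:b]
N(rest) = Σ N(rest − s) over sources s of rest; N(one piece) = 1:
  size 1 → [2]=1  [4]=1
  size 2 → [1,2]=1  [2,4]=2  [3,4]=1
  size 3 → [1,2,4]=3  [2,3,4]=3
  first=0(b) contributes 6

6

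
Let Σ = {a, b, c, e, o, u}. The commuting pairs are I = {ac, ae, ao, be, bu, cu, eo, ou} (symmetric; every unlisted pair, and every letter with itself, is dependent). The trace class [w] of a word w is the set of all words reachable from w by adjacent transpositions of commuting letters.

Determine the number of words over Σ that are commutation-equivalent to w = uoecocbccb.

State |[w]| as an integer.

3

0(u) covers ∅
1(o) covers ∅
2(e) covers 0:u
3(c) covers 1:o, 2:e
4(o) covers 3:c
5(c) covers 4:o
6(b) covers 5:c
7(c) covers 6:b
8(c) covers 7:c
9(b) covers 8:c
floor of heap: 0:u, 1:o
completions by unplaced set U, small U first (add the entries for U minus each lowest piece of U):
  |U|=1: {9}:1
  |U|=2: {8,9}:1
  |U|=3: {7,8,9}:1
  |U|=4: {6,7,8,9}:1
  |U|=5: {5,6,7,8,9}:1
  |U|=6: {4,5,6,7,8,9}:1
  |U|=7: {3,4,5,6,7,8,9}:1
  |U|=8: {1,3,4,5,6,7,8,9}:1  {2,3,4,5,6,7,8,9}:1
  start at 0(u): 2
  start at 1(o): 1
sum over floor = 3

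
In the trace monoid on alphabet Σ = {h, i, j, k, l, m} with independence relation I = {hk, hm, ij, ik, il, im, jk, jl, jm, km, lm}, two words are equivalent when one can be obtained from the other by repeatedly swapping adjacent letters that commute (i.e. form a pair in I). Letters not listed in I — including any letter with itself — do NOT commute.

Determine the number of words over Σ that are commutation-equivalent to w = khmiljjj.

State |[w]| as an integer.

640

piece 0:k — minimal
piece 1:h — minimal
piece 2:m — minimal
piece 3:i rests on {1:h}
piece 4:l rests on {0:k, 1:h}
piece 5:j rests on {1:h}
piece 6:j rests on {5:j}
piece 7:j rests on {6:j}
minimal pieces: {0:k, 1:h, 2:m}
ways to finish when only these pieces remain (= sum over removing one remaining piece with nothing left below it):
  1 left: {2}→1  {3}→1  {4}→1  {7}→1
  2 left: {0,4}→1  {2,3}→2  {2,4}→2  {2,7}→2  {3,4}→2  {3,7}→2  {4,7}→2  {6,7}→1
  3 left: {0,2,4}→3  {0,3,4}→3  {0,4,7}→3  {2,3,4}→6  {2,3,7}→6  {2,4,7}→6  {2,6,7}→3  {3,4,7}→6  {3,6,7}→3  {4,6,7}→3  {5,6,7}→1
  4 left: {0,2,3,4}→12  {0,2,4,7}→12  {0,3,4,7}→12  {0,4,6,7}→6  {2,3,4,7}→24  {2,3,6,7}→12  {2,4,6,7}→12  {2,5,6,7}→4  {3,4,6,7}→12  {3,5,6,7}→4  {4,5,6,7}→4
  5 left: {0,2,3,4,7}→60  {0,2,4,6,7}→30  {0,3,4,6,7}→30  {0,4,5,6,7}→10  {2,3,4,6,7}→60  {2,3,5,6,7}→20  {2,4,5,6,7}→20  {3,4,5,6,7}→20
  6 left: {0,2,3,4,6,7}→180  {0,2,4,5,6,7}→60  {0,3,4,5,6,7}→60  {1,3,4,5,6,7}→20  {2,3,4,5,6,7}→120
  placing 0:k first → 140 extensions
  placing 1:h first → 420 extensions
  placing 2:m first → 80 extensions
total linear extensions = 640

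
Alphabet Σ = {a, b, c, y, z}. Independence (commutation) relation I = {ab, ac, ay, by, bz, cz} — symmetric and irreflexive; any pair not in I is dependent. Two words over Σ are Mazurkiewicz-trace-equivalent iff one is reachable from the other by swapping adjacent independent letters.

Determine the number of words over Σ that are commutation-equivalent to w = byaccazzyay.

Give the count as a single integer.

428

0(b) covers ∅
1(y) covers ∅
2(a) covers ∅
3(c) covers 0:b, 1:y
4(c) covers 3:c
5(a) covers 2:a
6(z) covers 1:y, 5:a
7(z) covers 6:z
8(y) covers 4:c, 7:z
9(a) covers 7:z
10(y) covers 8:y
floor of heap: 0:b, 1:y, 2:a
completions by unplaced set U, small U first (add the entries for U minus each lowest piece of U):
  |U|=1: {9}:1  {10}:1
  |U|=2: {8,10}:1  {9,10}:2
  |U|=3: {4,8,10}:1  {8,9,10}:3
  |U|=4: {3,4,8,10}:1  {4,8,9,10}:4  {7,8,9,10}:3
  |U|=5: {0,3,4,8,10}:1  {3,4,8,9,10}:5  {4,7,8,9,10}:7  {6,7,8,9,10}:3
  |U|=6: {0,3,4,8,9,10}:6  {3,4,7,8,9,10}:12  {4,6,7,8,9,10}:10  {5,6,7,8,9,10}:3
  |U|=7: {0,3,4,7,8,9,10}:18  {2,5,6,7,8,9,10}:3  {3,4,6,7,8,9,10}:22  {4,5,6,7,8,9,10}:13
  |U|=8: {0,3,4,6,7,8,9,10}:40  {1,3,4,6,7,8,9,10}:22  {2,4,5,6,7,8,9,10}:16  {3,4,5,6,7,8,9,10}:35
  |U|=9: {0,1,3,4,6,7,8,9,10}:62  {0,3,4,5,6,7,8,9,10}:75  {1,3,4,5,6,7,8,9,10}:57  {2,3,4,5,6,7,8,9,10}:51
  start at 0(b): 108
  start at 1(y): 126
  start at 2(a): 194
sum over floor = 428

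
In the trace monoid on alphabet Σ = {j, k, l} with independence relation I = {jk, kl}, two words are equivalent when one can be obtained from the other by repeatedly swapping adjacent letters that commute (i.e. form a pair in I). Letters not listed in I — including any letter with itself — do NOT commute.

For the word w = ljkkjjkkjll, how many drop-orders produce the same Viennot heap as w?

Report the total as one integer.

0(l) covers ∅
1(j) covers 0:l
2(k) covers ∅
3(k) covers 2:k
4(j) covers 1:j
5(j) covers 4:j
6(k) covers 3:k
7(k) covers 6:k
8(j) covers 5:j
9(l) covers 8:j
10(l) covers 9:l
floor of heap: 0:l, 2:k
completions by unplaced set U, small U first (add the entries for U minus each lowest piece of U):
  |U|=1: {7}:1  {10}:1
  |U|=2: {6,7}:1  {7,10}:2  {9,10}:1
  |U|=3: {3,6,7}:1  {6,7,10}:3  {7,9,10}:3  {8,9,10}:1
  |U|=4: {2,3,6,7}:1  {3,6,7,10}:4  {5,8,9,10}:1  {6,7,9,10}:6  {7,8,9,10}:4
  |U|=5: {2,3,6,7,10}:5  {3,6,7,9,10}:10  {4,5,8,9,10}:1  {5,7,8,9,10}:5  {6,7,8,9,10}:10
  |U|=6: {1,4,5,8,9,10}:1  {2,3,6,7,9,10}:15  {3,6,7,8,9,10}:20  {4,5,7,8,9,10}:6  {5,6,7,8,9,10}:15
  |U|=7: {0,1,4,5,8,9,10}:1  {1,4,5,7,8,9,10}:7  {2,3,6,7,8,9,10}:35  {3,5,6,7,8,9,10}:35  {4,5,6,7,8,9,10}:21
  |U|=8: {0,1,4,5,7,8,9,10}:8  {1,4,5,6,7,8,9,10}:28  {2,3,5,6,7,8,9,10}:70  {3,4,5,6,7,8,9,10}:56
  |U|=9: {0,1,4,5,6,7,8,9,10}:36  {1,3,4,5,6,7,8,9,10}:84  {2,3,4,5,6,7,8,9,10}:126
  start at 0(l): 210
  start at 2(k): 120
sum over floor = 330

330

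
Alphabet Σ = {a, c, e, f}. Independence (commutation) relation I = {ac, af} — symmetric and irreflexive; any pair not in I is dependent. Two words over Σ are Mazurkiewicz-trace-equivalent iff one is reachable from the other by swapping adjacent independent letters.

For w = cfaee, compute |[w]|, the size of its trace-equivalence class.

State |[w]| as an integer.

3

piece 0:c — minimal
piece 1:f rests on {0:c}
piece 2:a — minimal
piece 3:e rests on {1:f, 2:a}
piece 4:e rests on {3:e}
minimal pieces: {0:c, 2:a}
ways to finish when only these pieces remain (= sum over removing one remaining piece with nothing left below it):
  1 left: {4}→1
  2 left: {3,4}→1
  3 left: {1,3,4}→1  {2,3,4}→1
  placing 0:c first → 2 extensions
  placing 2:a first → 1 extensions
total linear extensions = 3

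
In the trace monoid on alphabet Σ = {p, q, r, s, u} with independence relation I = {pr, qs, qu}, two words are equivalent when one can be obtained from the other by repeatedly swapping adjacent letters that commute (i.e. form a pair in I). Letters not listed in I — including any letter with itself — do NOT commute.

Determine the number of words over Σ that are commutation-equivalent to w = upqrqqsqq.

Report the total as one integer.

5

drop 0:u onto floor
drop 1:p onto {0:u}
drop 2:q onto {1:p}
drop 3:r onto {2:q}
drop 4:q onto {3:r}
drop 5:q onto {4:q}
drop 6:s onto {3:r}
drop 7:q onto {5:q}
drop 8:q onto {7:q}
ground layer = {0:u}
drop-orders for the pieces not yet dropped (sum over which currently-grounded one goes next):
  1 to go: {6} 1  {8} 1
  2 to go: {6,8} 2  {7,8} 1
  3 to go: {5,7,8} 1  {6,7,8} 3
  4 to go: {4,5,7,8} 1  {5,6,7,8} 4
  5 to go: {4,5,6,7,8} 5
  6 to go: {3,4,5,6,7,8} 5
  7 to go: {2,3,4,5,6,7,8} 5
  if 0:u drops first: 5 orders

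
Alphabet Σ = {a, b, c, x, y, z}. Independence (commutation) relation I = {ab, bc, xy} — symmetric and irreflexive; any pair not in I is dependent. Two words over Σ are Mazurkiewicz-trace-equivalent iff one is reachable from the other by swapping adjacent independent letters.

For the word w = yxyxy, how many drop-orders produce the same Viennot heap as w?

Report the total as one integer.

10

drop 0:y onto floor
drop 1:x onto floor
drop 2:y onto {0:y}
drop 3:x onto {1:x}
drop 4:y onto {2:y}
ground layer = {0:y, 1:x}
drop-orders for the pieces not yet dropped (sum over which currently-grounded one goes next):
  1 to go: {3} 1  {4} 1
  2 to go: {1,3} 1  {2,4} 1  {3,4} 2
  3 to go: {0,2,4} 1  {1,3,4} 3  {2,3,4} 3
  if 0:y drops first: 6 orders
  if 1:x drops first: 4 orders
heap linearizations: 10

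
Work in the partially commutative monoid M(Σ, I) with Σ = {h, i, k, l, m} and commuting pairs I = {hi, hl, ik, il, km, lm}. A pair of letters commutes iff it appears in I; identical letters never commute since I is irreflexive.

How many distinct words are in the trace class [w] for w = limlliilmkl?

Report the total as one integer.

462

piece 0:l — minimal
piece 1:i — minimal
piece 2:m rests on {1:i}
piece 3:l rests on {0:l}
piece 4:l rests on {3:l}
piece 5:i rests on {2:m}
piece 6:i rests on {5:i}
piece 7:l rests on {4:l}
piece 8:m rests on {6:i}
piece 9:k rests on {7:l}
piece 10:l rests on {9:k}
minimal pieces: {0:l, 1:i}
ways to finish when only these pieces remain (= sum over removing one remaining piece with nothing left below it):
  1 left: {8}→1  {10}→1
  2 left: {6,8}→1  {8,10}→2  {9,10}→1
  3 left: {5,6,8}→1  {6,8,10}→3  {7,9,10}→1  {8,9,10}→3
  4 left: {2,5,6,8}→1  {4,7,9,10}→1  {5,6,8,10}→4  {6,8,9,10}→6  {7,8,9,10}→4
  5 left: {1,2,5,6,8}→1  {2,5,6,8,10}→5  {3,4,7,9,10}→1  {4,7,8,9,10}→5  {5,6,8,9,10}→10  {6,7,8,9,10}→10
  6 left: {0,3,4,7,9,10}→1  {1,2,5,6,8,10}→6  {2,5,6,8,9,10}→15  {3,4,7,8,9,10}→6  {4,6,7,8,9,10}→15  {5,6,7,8,9,10}→20
  7 left: {0,3,4,7,8,9,10}→7  {1,2,5,6,8,9,10}→21  {2,5,6,7,8,9,10}→35  {3,4,6,7,8,9,10}→21  {4,5,6,7,8,9,10}→35
  8 left: {0,3,4,6,7,8,9,10}→28  {1,2,5,6,7,8,9,10}→56  {2,4,5,6,7,8,9,10}→70  {3,4,5,6,7,8,9,10}→56
  9 left: {0,3,4,5,6,7,8,9,10}→84  {1,2,4,5,6,7,8,9,10}→126  {2,3,4,5,6,7,8,9,10}→126
  placing 0:l first → 252 extensions
  placing 1:i first → 210 extensions
total linear extensions = 462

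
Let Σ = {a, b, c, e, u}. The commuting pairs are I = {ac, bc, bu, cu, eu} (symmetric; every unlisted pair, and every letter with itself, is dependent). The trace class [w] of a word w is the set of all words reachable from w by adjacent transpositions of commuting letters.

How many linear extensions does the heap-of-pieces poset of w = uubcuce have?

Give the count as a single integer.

105

drop 0:u onto floor
drop 1:u onto {0:u}
drop 2:b onto floor
drop 3:c onto floor
drop 4:u onto {1:u}
drop 5:c onto {3:c}
drop 6:e onto {2:b, 5:c}
ground layer = {0:u, 2:b, 3:c}
drop-orders for the pieces not yet dropped (sum over which currently-grounded one goes next):
  1 to go: {4} 1  {6} 1
  2 to go: {1,4} 1  {2,6} 1  {4,6} 2  {5,6} 1
  3 to go: {0,1,4} 1  {1,4,6} 3  {2,4,6} 3  {2,5,6} 2  {3,5,6} 1  {4,5,6} 3
  4 to go: {0,1,4,6} 4  {1,2,4,6} 6  {1,4,5,6} 6  {2,3,5,6} 3  {2,4,5,6} 8  {3,4,5,6} 4
  5 to go: {0,1,2,4,6} 10  {0,1,4,5,6} 10  {1,2,4,5,6} 20  {1,3,4,5,6} 10  {2,3,4,5,6} 15
  if 0:u drops first: 45 orders
  if 2:b drops first: 20 orders
  if 3:c drops first: 40 orders
heap linearizations: 105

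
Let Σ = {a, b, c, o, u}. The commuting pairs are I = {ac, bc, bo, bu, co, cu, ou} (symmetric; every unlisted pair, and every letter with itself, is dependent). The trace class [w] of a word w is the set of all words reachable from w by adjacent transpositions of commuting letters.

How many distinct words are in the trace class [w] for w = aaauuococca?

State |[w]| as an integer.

990

piece 0:a — minimal
piece 1:a rests on {0:a}
piece 2:a rests on {1:a}
piece 3:u rests on {2:a}
piece 4:u rests on {3:u}
piece 5:o rests on {2:a}
piece 6:c — minimal
piece 7:o rests on {5:o}
piece 8:c rests on {6:c}
piece 9:c rests on {8:c}
piece 10:a rests on {4:u, 7:o}
minimal pieces: {0:a, 6:c}
ways to finish when only these pieces remain (= sum over removing one remaining piece with nothing left below it):
  1 left: {9}→1  {10}→1
  2 left: {4,10}→1  {7,10}→1  {8,9}→1  {9,10}→2
  3 left: {3,4,10}→1  {4,7,10}→2  {4,9,10}→3  {5,7,10}→1  {6,8,9}→1  {7,9,10}→3  {8,9,10}→3
  4 left: {3,4,7,10}→3  {3,4,9,10}→4  {4,5,7,10}→3  {4,7,9,10}→8  {4,8,9,10}→6  {5,7,9,10}→4  {6,8,9,10}→4  {7,8,9,10}→6
  5 left: {3,4,5,7,10}→6  {3,4,7,9,10}→15  {3,4,8,9,10}→10  {4,5,7,9,10}→15  {4,6,8,9,10}→10  {4,7,8,9,10}→20  {5,7,8,9,10}→10  {6,7,8,9,10}→10
  6 left: {2,3,4,5,7,10}→6  {3,4,5,7,9,10}→36  {3,4,6,8,9,10}→20  {3,4,7,8,9,10}→45  {4,5,7,8,9,10}→45  {4,6,7,8,9,10}→40  {5,6,7,8,9,10}→20
  7 left: {1,2,3,4,5,7,10}→6  {2,3,4,5,7,9,10}→42  {3,4,5,7,8,9,10}→126  {3,4,6,7,8,9,10}→105  {4,5,6,7,8,9,10}→105
  8 left: {0,1,2,3,4,5,7,10}→6  {1,2,3,4,5,7,9,10}→48  {2,3,4,5,7,8,9,10}→168  {3,4,5,6,7,8,9,10}→336
  9 left: {0,1,2,3,4,5,7,9,10}→54  {1,2,3,4,5,7,8,9,10}→216  {2,3,4,5,6,7,8,9,10}→504
  placing 0:a first → 720 extensions
  placing 6:c first → 270 extensions
total linear extensions = 990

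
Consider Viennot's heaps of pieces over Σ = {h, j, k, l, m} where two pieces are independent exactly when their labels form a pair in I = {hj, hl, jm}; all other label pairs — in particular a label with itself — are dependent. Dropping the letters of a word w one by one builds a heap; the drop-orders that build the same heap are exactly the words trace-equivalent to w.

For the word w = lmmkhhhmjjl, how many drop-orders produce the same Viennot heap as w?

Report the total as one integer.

drop 0:l onto floor
drop 1:m onto {0:l}
drop 2:m onto {1:m}
drop 3:k onto {2:m}
drop 4:h onto {3:k}
drop 5:h onto {4:h}
drop 6:h onto {5:h}
drop 7:m onto {6:h}
drop 8:j onto {3:k}
drop 9:j onto {8:j}
drop 10:l onto {7:m, 9:j}
ground layer = {0:l}
drop-orders for the pieces not yet dropped (sum over which currently-grounded one goes next):
  1 to go: {10} 1
  2 to go: {7,10} 1  {9,10} 1
  3 to go: {6,7,10} 1  {7,9,10} 2  {8,9,10} 1
  4 to go: {5,6,7,10} 1  {6,7,9,10} 3  {7,8,9,10} 3
  5 to go: {4,5,6,7,10} 1  {5,6,7,9,10} 4  {6,7,8,9,10} 6
  6 to go: {4,5,6,7,9,10} 5  {5,6,7,8,9,10} 10
  7 to go: {4,5,6,7,8,9,10} 15
  8 to go: {3,4,5,6,7,8,9,10} 15
  9 to go: {2,3,4,5,6,7,8,9,10} 15
  if 0:l drops first: 15 orders

15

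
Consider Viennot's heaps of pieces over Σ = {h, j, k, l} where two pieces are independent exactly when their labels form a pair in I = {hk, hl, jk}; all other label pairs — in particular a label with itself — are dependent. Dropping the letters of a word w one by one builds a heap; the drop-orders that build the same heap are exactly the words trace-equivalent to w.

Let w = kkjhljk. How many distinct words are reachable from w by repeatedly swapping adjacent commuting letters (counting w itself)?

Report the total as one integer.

0(k) covers ∅
1(k) covers 0:k
2(j) covers ∅
3(h) covers 2:j
4(l) covers 1:k, 2:j
5(j) covers 3:h, 4:l
6(k) covers 4:l
floor of heap: 0:k, 2:j
completions by unplaced set U, small U first (add the entries for U minus each lowest piece of U):
  |U|=1: {5}:1  {6}:1
  |U|=2: {3,5}:1  {5,6}:2
  |U|=3: {3,5,6}:3  {4,5,6}:2
  |U|=4: {1,4,5,6}:2  {3,4,5,6}:5
  |U|=5: {0,1,4,5,6}:2  {1,3,4,5,6}:7  {2,3,4,5,6}:5
  start at 0(k): 12
  start at 2(j): 9
sum over floor = 21

21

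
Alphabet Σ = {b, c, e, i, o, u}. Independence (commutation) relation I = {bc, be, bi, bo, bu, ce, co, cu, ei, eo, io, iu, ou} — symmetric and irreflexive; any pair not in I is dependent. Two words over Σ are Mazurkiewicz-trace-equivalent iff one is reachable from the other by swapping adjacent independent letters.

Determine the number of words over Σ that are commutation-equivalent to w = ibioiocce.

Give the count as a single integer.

drop 0:i onto floor
drop 1:b onto floor
drop 2:i onto {0:i}
drop 3:o onto floor
drop 4:i onto {2:i}
drop 5:o onto {3:o}
drop 6:c onto {4:i}
drop 7:c onto {6:c}
drop 8:e onto floor
ground layer = {0:i, 1:b, 3:o, 8:e}
drop-orders for the pieces not yet dropped (sum over which currently-grounded one goes next):
  1 to go: {1} 1  {5} 1  {7} 1  {8} 1
  2 to go: {1,5} 2  {1,7} 2  {1,8} 2  {3,5} 1  {5,7} 2  {5,8} 2  {6,7} 1  {7,8} 2
  3 to go: {1,3,5} 3  {1,5,7} 6  {1,5,8} 6  {1,6,7} 3  {1,7,8} 6  {3,5,7} 3  {3,5,8} 3  {4,6,7} 1  {5,6,7} 3  {5,7,8} 6  {6,7,8} 3
  4 to go: {1,3,5,7} 12  {1,3,5,8} 12  {1,4,6,7} 4  {1,5,6,7} 12  {1,5,7,8} 24  {1,6,7,8} 12  {2,4,6,7} 1  {3,5,6,7} 6  {3,5,7,8} 12  {4,5,6,7} 4  {4,6,7,8} 4  {5,6,7,8} 12
  5 to go: {0,2,4,6,7} 1  {1,2,4,6,7} 5  {1,3,5,6,7} 30  {1,3,5,7,8} 60  {1,4,5,6,7} 20  {1,4,6,7,8} 20  {1,5,6,7,8} 60  {2,4,5,6,7} 5  {2,4,6,7,8} 5  {3,4,5,6,7} 10  {3,5,6,7,8} 30  {4,5,6,7,8} 20
  6 to go: {0,1,2,4,6,7} 6  {0,2,4,5,6,7} 6  {0,2,4,6,7,8} 6  {1,2,4,5,6,7} 30  {1,2,4,6,7,8} 30  {1,3,4,5,6,7} 60  {1,3,5,6,7,8} 180  {1,4,5,6,7,8} 120  {2,3,4,5,6,7} 15  {2,4,5,6,7,8} 30  {3,4,5,6,7,8} 60
  7 to go: {0,1,2,4,5,6,7} 42  {0,1,2,4,6,7,8} 42  {0,2,3,4,5,6,7} 21  {0,2,4,5,6,7,8} 42  {1,2,3,4,5,6,7} 105  {1,2,4,5,6,7,8} 210  {1,3,4,5,6,7,8} 420  {2,3,4,5,6,7,8} 105
  if 0:i drops first: 840 orders
  if 1:b drops first: 168 orders
  if 3:o drops first: 336 orders
  if 8:e drops first: 168 orders
heap linearizations: 1512

1512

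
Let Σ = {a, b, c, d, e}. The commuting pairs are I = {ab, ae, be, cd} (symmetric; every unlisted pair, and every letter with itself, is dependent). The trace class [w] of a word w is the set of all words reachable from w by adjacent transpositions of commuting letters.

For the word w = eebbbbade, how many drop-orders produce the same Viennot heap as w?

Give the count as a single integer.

105

#0=e has no predecessor
#1=e depends on [0:e]
#2=b has no predecessor
#3=b depends on [2:b]
#4=b depends on [3:b]
#5=b depends on [4:b]
#6=a has no predecessor
#7=d depends on [1:e, 5:b, 6:a]
#8=e depends on [7:d]
sources: [0:e, 2:b, 6:a]
N(rest) = Σ N(rest − s) over sources s of rest; N(one piece) = 1:
  size 1 → [8]=1
  size 2 → [7,8]=1
  size 3 → [1,7,8]=1  [5,7,8]=1  [6,7,8]=1
  size 4 → [0,1,7,8]=1  [1,5,7,8]=2  [1,6,7,8]=2  [4,5,7,8]=1  [5,6,7,8]=2
  size 5 → [0,1,5,7,8]=3  [0,1,6,7,8]=3  [1,4,5,7,8]=3  [1,5,6,7,8]=6  [3,4,5,7,8]=1  [4,5,6,7,8]=3
  size 6 → [0,1,4,5,7,8]=6  [0,1,5,6,7,8]=12  [1,3,4,5,7,8]=4  [1,4,5,6,7,8]=12  [2,3,4,5,7,8]=1  [3,4,5,6,7,8]=4
  size 7 → [0,1,3,4,5,7,8]=10  [0,1,4,5,6,7,8]=30  [1,2,3,4,5,7,8]=5  [1,3,4,5,6,7,8]=20  [2,3,4,5,6,7,8]=5
  first=0(e) contributes 30
  first=2(b) contributes 60
  first=6(a) contributes 15
|[w]| = 105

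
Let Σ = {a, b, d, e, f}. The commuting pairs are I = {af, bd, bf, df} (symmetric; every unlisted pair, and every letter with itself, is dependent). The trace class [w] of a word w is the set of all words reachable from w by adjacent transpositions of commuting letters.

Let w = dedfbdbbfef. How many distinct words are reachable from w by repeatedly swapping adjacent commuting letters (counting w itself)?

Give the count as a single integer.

#0=d has no predecessor
#1=e depends on [0:d]
#2=d depends on [1:e]
#3=f depends on [1:e]
#4=b depends on [1:e]
#5=d depends on [2:d]
#6=b depends on [4:b]
#7=b depends on [6:b]
#8=f depends on [3:f]
#9=e depends on [5:d, 7:b, 8:f]
#10=f depends on [9:e]
sources: [0:d]
N(rest) = Σ N(rest − s) over sources s of rest; N(one piece) = 1:
  size 1 → [10]=1
  size 2 → [9,10]=1
  size 3 → [5,9,10]=1  [7,9,10]=1  [8,9,10]=1
  size 4 → [2,5,9,10]=1  [3,8,9,10]=1  [5,7,9,10]=2  [5,8,9,10]=2  [6,7,9,10]=1  [7,8,9,10]=2
  size 5 → [2,5,7,9,10]=3  [2,5,8,9,10]=3  [3,5,8,9,10]=3  [3,7,8,9,10]=3  [4,6,7,9,10]=1  [5,6,7,9,10]=3  [5,7,8,9,10]=6  [6,7,8,9,10]=3
  size 6 → [2,3,5,8,9,10]=6  [2,5,6,7,9,10]=6  [2,5,7,8,9,10]=12  [3,5,7,8,9,10]=12  [3,6,7,8,9,10]=6  [4,5,6,7,9,10]=4  [4,6,7,8,9,10]=4  [5,6,7,8,9,10]=12
  size 7 → [2,3,5,7,8,9,10]=30  [2,4,5,6,7,9,10]=10  [2,5,6,7,8,9,10]=30  [3,4,6,7,8,9,10]=10  [3,5,6,7,8,9,10]=30  [4,5,6,7,8,9,10]=20
  size 8 → [2,3,5,6,7,8,9,10]=90  [2,4,5,6,7,8,9,10]=60  [3,4,5,6,7,8,9,10]=60
  size 9 → [2,3,4,5,6,7,8,9,10]=210
  first=0(d) contributes 210

210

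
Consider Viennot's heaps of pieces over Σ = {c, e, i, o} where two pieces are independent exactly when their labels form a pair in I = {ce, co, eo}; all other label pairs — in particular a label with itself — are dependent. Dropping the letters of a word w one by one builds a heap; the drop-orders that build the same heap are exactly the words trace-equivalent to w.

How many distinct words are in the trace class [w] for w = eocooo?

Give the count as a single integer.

#0=e has no predecessor
#1=o has no predecessor
#2=c has no predecessor
#3=o depends on [1:o]
#4=o depends on [3:o]
#5=o depends on [4:o]
sources: [0:e, 1:o, 2:c]
N(rest) = Σ N(rest − s) over sources s of rest; N(one piece) = 1:
  size 1 → [0]=1  [2]=1  [5]=1
  size 2 → [0,2]=2  [0,5]=2  [2,5]=2  [4,5]=1
  size 3 → [0,2,5]=6  [0,4,5]=3  [2,4,5]=3  [3,4,5]=1
  size 4 → [0,2,4,5]=12  [0,3,4,5]=4  [1,3,4,5]=1  [2,3,4,5]=4
  first=0(e) contributes 5
  first=1(o) contributes 20
  first=2(c) contributes 5
|[w]| = 30

30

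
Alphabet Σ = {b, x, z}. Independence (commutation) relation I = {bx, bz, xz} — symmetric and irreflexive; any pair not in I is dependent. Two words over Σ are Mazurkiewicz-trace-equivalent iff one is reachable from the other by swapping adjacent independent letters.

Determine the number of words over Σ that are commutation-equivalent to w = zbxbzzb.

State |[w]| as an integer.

140

0(z) covers ∅
1(b) covers ∅
2(x) covers ∅
3(b) covers 1:b
4(z) covers 0:z
5(z) covers 4:z
6(b) covers 3:b
floor of heap: 0:z, 1:b, 2:x
completions by unplaced set U, small U first (add the entries for U minus each lowest piece of U):
  |U|=1: {2}:1  {5}:1  {6}:1
  |U|=2: {2,5}:2  {2,6}:2  {3,6}:1  {4,5}:1  {5,6}:2
  |U|=3: {0,4,5}:1  {1,3,6}:1  {2,3,6}:3  {2,4,5}:3  {2,5,6}:6  {3,5,6}:3  {4,5,6}:3
  |U|=4: {0,2,4,5}:4  {0,4,5,6}:4  {1,2,3,6}:4  {1,3,5,6}:4  {2,3,5,6}:12  {2,4,5,6}:12  {3,4,5,6}:6
  |U|=5: {0,2,4,5,6}:20  {0,3,4,5,6}:10  {1,2,3,5,6}:20  {1,3,4,5,6}:10  {2,3,4,5,6}:30
  start at 0(z): 60
  start at 1(b): 60
  start at 2(x): 20
sum over floor = 140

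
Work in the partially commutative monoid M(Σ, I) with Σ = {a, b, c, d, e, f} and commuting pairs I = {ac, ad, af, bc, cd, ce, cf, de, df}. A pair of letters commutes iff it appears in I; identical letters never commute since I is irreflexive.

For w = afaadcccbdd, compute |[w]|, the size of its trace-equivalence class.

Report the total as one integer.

drop 0:a onto floor
drop 1:f onto floor
drop 2:a onto {0:a}
drop 3:a onto {2:a}
drop 4:d onto floor
drop 5:c onto floor
drop 6:c onto {5:c}
drop 7:c onto {6:c}
drop 8:b onto {1:f, 3:a, 4:d}
drop 9:d onto {8:b}
drop 10:d onto {9:d}
ground layer = {0:a, 1:f, 4:d, 5:c}
drop-orders for the pieces not yet dropped (sum over which currently-grounded one goes next):
  1 to go: {7} 1  {10} 1
  2 to go: {6,7} 1  {7,10} 2  {9,10} 1
  3 to go: {5,6,7} 1  {6,7,10} 3  {7,9,10} 3  {8,9,10} 1
  4 to go: {1,8,9,10} 1  {3,8,9,10} 1  {4,8,9,10} 1  {5,6,7,10} 4  {6,7,9,10} 6  {7,8,9,10} 4
  5 to go: {1,3,8,9,10} 2  {1,4,8,9,10} 2  {1,7,8,9,10} 5  {2,3,8,9,10} 1  {3,4,8,9,10} 2  {3,7,8,9,10} 5  {4,7,8,9,10} 5  {5,6,7,9,10} 10  {6,7,8,9,10} 10
  6 to go: {0,2,3,8,9,10} 1  {1,2,3,8,9,10} 3  {1,3,4,8,9,10} 6  {1,3,7,8,9,10} 12  {1,4,7,8,9,10} 12  {1,6,7,8,9,10} 15  {2,3,4,8,9,10} 3  {2,3,7,8,9,10} 6  {3,4,7,8,9,10} 12  {3,6,7,8,9,10} 15  {4,6,7,8,9,10} 15  {5,6,7,8,9,10} 20
  7 to go: {0,1,2,3,8,9,10} 4  {0,2,3,4,8,9,10} 4  {0,2,3,7,8,9,10} 7  {1,2,3,4,8,9,10} 12  {1,2,3,7,8,9,10} 21  {1,3,4,7,8,9,10} 42  {1,3,6,7,8,9,10} 42  {1,4,6,7,8,9,10} 42  {1,5,6,7,8,9,10} 35  {2,3,4,7,8,9,10} 21  {2,3,6,7,8,9,10} 21  {3,4,6,7,8,9,10} 42  {3,5,6,7,8,9,10} 35  {4,5,6,7,8,9,10} 35
  8 to go: {0,1,2,3,4,8,9,10} 20  {0,1,2,3,7,8,9,10} 32  {0,2,3,4,7,8,9,10} 32  {0,2,3,6,7,8,9,10} 28  {1,2,3,4,7,8,9,10} 96  {1,2,3,6,7,8,9,10} 84  {1,3,4,6,7,8,9,10} 168  {1,3,5,6,7,8,9,10} 112  {1,4,5,6,7,8,9,10} 112  {2,3,4,6,7,8,9,10} 84  {2,3,5,6,7,8,9,10} 56  {3,4,5,6,7,8,9,10} 112
  9 to go: {0,1,2,3,4,7,8,9,10} 180  {0,1,2,3,6,7,8,9,10} 144  {0,2,3,4,6,7,8,9,10} 144  {0,2,3,5,6,7,8,9,10} 84  {1,2,3,4,6,7,8,9,10} 432  {1,2,3,5,6,7,8,9,10} 252  {1,3,4,5,6,7,8,9,10} 504  {2,3,4,5,6,7,8,9,10} 252
  if 0:a drops first: 1440 orders
  if 1:f drops first: 480 orders
  if 4:d drops first: 480 orders
  if 5:c drops first: 900 orders
heap linearizations: 3300

3300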